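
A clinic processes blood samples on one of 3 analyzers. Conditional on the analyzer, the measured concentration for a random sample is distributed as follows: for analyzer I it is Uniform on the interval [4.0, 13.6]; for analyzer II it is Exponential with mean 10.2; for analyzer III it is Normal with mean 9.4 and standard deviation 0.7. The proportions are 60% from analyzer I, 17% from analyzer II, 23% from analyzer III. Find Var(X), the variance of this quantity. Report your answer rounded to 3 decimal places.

22.682

Per component, I: μ=8.8, E[X²]=85.12; II: μ=10.2, E[X²]=208.08; III: μ=9.4, E[X²]=88.85.
E[X] = 0.6·8.8 + 0.17·10.2 + 0.23·9.4 = 9.176.
E[X²] = 0.6·85.12 + 0.17·208.08 + 0.23·88.85 = 106.881.
Var(X) = E[X²] − (E[X])² = 106.881 − 84.199 = 22.6821.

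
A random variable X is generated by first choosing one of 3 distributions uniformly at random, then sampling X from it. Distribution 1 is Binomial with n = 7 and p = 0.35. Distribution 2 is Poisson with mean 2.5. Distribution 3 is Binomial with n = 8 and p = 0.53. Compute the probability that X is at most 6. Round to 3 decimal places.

Conditional on each component, P(X ≤ 6): 1: 0.999357; 2: 0.985813; 3: 0.949605.
By total probability, P(X ≤ 6) = 0.333333·0.999357 + 0.333333·0.985813 + 0.333333·0.949605 = 0.978258.

0.978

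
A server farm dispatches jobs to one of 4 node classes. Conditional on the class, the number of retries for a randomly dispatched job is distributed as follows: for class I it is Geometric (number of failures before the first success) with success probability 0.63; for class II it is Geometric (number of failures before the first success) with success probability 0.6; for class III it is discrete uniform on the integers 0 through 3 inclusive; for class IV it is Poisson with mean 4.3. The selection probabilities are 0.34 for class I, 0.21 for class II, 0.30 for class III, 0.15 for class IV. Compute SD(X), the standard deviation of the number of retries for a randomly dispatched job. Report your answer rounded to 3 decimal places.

Per component, I: μ=0.587302, E[X²]=1.27715; II: μ=0.666667, E[X²]=1.55556; III: μ=1.5, E[X²]=3.5; IV: μ=4.3, E[X²]=22.79.
E[X] = 0.34·0.587302 + 0.21·0.666667 + 0.3·1.5 + 0.15·4.3 = 1.43468.
E[X²] = 0.34·1.27715 + 0.21·1.55556 + 0.3·3.5 + 0.15·22.79 = 5.2294.
Var(X) = E[X²] − (E[X])² = 5.2294 − 2.05831 = 3.17108.
SD(X) = √3.17108 = 1.78075.

1.781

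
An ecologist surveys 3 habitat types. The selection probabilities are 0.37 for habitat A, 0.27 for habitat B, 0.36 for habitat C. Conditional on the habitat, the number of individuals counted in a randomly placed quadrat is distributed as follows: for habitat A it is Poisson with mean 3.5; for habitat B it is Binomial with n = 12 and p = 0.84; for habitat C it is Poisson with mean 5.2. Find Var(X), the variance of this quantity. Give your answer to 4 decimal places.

10.6275

Per component, A: μ=3.5, E[X²]=15.75; B: μ=10.08, E[X²]=103.219; C: μ=5.2, E[X²]=32.24.
E[X] = 0.37·3.5 + 0.27·10.08 + 0.36·5.2 = 5.8886.
E[X²] = 0.37·15.75 + 0.27·103.219 + 0.36·32.24 = 45.3031.
Var(X) = E[X²] − (E[X])² = 45.3031 − 34.6756 = 10.6275.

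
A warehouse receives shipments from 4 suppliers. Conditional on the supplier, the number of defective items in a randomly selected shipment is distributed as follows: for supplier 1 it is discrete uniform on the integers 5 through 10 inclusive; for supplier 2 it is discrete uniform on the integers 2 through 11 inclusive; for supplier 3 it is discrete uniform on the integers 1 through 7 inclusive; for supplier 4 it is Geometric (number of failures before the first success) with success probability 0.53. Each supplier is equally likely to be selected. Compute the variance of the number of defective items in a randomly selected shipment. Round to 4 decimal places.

Per component, 1: μ=7.5, E[X²]=59.1667; 2: μ=6.5, E[X²]=50.5; 3: μ=4, E[X²]=20; 4: μ=0.886792, E[X²]=2.45959.
E[X] = 0.25·7.5 + 0.25·6.5 + 0.25·4 + 0.25·0.886792 = 4.7217.
E[X²] = 0.25·59.1667 + 0.25·50.5 + 0.25·20 + 0.25·2.45959 = 33.0316.
Var(X) = E[X²] − (E[X])² = 33.0316 − 22.2944 = 10.7371.

10.7371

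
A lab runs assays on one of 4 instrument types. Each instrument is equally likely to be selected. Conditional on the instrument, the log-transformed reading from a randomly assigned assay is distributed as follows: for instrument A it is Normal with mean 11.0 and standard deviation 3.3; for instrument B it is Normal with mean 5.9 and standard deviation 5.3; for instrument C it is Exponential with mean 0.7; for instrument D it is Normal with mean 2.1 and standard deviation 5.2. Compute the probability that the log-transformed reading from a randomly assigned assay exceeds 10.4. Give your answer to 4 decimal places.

0.2063

Conditional on each instrument, P(X > 10.4): A: 0.572137; B: 0.197925; C: 3.52878e-07; D: 0.0552272.
By total probability, P(X > 10.4) = 0.25·0.572137 + 0.25·0.197925 + 0.25·3.52878e-07 + 0.25·0.0552272 = 0.206322.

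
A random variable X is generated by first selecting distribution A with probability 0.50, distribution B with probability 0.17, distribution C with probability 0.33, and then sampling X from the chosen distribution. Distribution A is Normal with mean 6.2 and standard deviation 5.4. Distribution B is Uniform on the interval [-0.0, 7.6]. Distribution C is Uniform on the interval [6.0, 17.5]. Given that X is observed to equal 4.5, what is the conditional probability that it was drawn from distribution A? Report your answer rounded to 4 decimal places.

Likelihoods f(4.5 | ·): A: 0.0703065; B: 0.131579; C: 0.
Posterior ∝ prior × likelihood. Numerator for A: 0.5·0.0703065 = 0.0351532.
Normalizing constant: 0.5·0.0703065 + 0.17·0.131579 + 0.33·0 = 0.0575216.
P(A | observation) = 0.0351532 / 0.0575216 = 0.61113.

0.6111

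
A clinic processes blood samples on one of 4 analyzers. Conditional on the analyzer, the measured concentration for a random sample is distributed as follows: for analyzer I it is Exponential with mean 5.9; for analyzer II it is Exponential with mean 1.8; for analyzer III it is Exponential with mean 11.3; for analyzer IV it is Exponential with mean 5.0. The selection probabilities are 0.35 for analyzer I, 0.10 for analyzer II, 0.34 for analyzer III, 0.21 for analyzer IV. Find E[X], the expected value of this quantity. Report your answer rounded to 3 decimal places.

7.137

Component means — I: 5.9; II: 1.8; III: 11.3; IV: 5.
E[X] = 0.35·5.9 + 0.1·1.8 + 0.34·11.3 + 0.21·5 = 7.137.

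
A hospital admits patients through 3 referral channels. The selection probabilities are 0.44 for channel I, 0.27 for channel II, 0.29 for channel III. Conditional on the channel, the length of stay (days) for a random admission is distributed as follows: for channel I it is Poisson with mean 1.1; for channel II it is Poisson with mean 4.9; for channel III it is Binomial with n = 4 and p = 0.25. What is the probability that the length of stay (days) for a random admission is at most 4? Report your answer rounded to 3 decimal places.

Conditional on each channel, P(X ≤ 4): I: 0.994565; II: 0.458212; III: 1.
By total probability, P(X ≤ 4) = 0.44·0.994565 + 0.27·0.458212 + 0.29·1 = 0.851326.

0.851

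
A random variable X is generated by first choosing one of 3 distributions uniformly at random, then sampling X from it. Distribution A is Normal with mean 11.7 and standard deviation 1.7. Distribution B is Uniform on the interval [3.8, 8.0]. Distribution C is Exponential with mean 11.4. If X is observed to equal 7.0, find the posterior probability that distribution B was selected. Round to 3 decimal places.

Likelihoods f(7.0 | ·): A: 0.00513659; B: 0.238095; C: 0.0474704.
Posterior ∝ prior × likelihood. Numerator for B: 0.333333·0.238095 = 0.0793651.
Normalizing constant: 0.333333·0.00513659 + 0.333333·0.238095 + 0.333333·0.0474704 = 0.0969007.
P(B | observation) = 0.0793651 / 0.0969007 = 0.819035.

0.819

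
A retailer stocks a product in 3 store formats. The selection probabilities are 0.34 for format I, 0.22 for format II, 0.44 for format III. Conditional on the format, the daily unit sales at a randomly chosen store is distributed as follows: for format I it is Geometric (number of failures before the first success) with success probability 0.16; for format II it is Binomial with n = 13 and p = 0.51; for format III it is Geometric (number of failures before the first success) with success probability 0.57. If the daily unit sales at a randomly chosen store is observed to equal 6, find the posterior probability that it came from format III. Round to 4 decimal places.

Likelihoods P(X=6 | ·): I: 0.0562077; II: 0.204791; III: 0.00360318.
Posterior ∝ prior × likelihood. Numerator for III: 0.44·0.00360318 = 0.0015854.
Normalizing constant: 0.34·0.0562077 + 0.22·0.204791 + 0.44·0.00360318 = 0.06575.
P(III | observation) = 0.0015854 / 0.06575 = 0.0241125.

0.0241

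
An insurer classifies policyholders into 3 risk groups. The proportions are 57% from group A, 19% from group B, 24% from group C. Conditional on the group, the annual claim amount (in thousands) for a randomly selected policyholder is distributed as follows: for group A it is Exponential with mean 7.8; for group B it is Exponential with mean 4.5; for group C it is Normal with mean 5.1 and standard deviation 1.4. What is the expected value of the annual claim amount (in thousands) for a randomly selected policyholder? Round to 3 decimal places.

6.525

Component means — A: 7.8; B: 4.5; C: 5.1.
E[X] = 0.57·7.8 + 0.19·4.5 + 0.24·5.1 = 6.525.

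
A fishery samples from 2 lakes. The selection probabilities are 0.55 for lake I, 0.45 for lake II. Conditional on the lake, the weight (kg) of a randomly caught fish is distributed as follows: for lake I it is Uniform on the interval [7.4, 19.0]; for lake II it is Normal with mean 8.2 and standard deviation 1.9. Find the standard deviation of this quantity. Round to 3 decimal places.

3.739

Per component, I: μ=13.2, E[X²]=185.453; II: μ=8.2, E[X²]=70.85.
E[X] = 0.55·13.2 + 0.45·8.2 = 10.95.
E[X²] = 0.55·185.453 + 0.45·70.85 = 133.882.
Var(X) = E[X²] − (E[X])² = 133.882 − 119.902 = 13.9793.
SD(X) = √13.9793 = 3.73889.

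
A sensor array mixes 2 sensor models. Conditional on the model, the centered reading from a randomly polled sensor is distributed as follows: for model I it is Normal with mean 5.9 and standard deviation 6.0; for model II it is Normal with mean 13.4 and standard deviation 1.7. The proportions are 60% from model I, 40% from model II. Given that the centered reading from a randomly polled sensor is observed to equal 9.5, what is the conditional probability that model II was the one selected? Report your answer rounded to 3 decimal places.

0.169

Likelihoods f(9.5 | ·): I: 0.0555374; II: 0.0168896.
Posterior ∝ prior × likelihood. Numerator for II: 0.4·0.0168896 = 0.00675586.
Normalizing constant: 0.6·0.0555374 + 0.4·0.0168896 = 0.0400783.
P(II | observation) = 0.00675586 / 0.0400783 = 0.168566.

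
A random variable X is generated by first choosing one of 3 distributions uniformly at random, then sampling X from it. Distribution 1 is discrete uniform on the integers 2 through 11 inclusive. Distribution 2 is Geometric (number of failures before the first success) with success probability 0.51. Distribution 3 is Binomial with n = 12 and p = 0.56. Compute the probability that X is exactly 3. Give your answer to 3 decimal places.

0.061

Conditional on each component, P(X = 3): 1: 0.1; 2: 0.060001; 3: 0.0238815.
By total probability, P(X = 3) = 0.333333·0.1 + 0.333333·0.060001 + 0.333333·0.0238815 = 0.0612941.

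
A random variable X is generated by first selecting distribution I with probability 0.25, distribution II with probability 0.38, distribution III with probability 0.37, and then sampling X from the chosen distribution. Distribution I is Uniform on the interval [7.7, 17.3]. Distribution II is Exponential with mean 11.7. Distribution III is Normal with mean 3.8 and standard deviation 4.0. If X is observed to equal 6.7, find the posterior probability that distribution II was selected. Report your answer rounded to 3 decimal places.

0.392

Likelihoods f(6.7 | ·): I: 0; II: 0.0482076; III: 0.0766853.
Posterior ∝ prior × likelihood. Numerator for II: 0.38·0.0482076 = 0.0183189.
Normalizing constant: 0.25·0 + 0.38·0.0482076 + 0.37·0.0766853 = 0.0466924.
P(II | observation) = 0.0183189 / 0.0466924 = 0.392331.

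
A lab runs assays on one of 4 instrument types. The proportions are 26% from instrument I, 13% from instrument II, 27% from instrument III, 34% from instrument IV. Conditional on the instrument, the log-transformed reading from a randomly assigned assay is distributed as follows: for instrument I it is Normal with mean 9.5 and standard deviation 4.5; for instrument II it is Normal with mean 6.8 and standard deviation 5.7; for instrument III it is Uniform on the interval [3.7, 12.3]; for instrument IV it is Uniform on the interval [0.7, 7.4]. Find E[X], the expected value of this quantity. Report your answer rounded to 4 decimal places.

Component means — I: 9.5; II: 6.8; III: 8; IV: 4.05.
E[X] = 0.26·9.5 + 0.13·6.8 + 0.27·8 + 0.34·4.05 = 6.891.

6.8910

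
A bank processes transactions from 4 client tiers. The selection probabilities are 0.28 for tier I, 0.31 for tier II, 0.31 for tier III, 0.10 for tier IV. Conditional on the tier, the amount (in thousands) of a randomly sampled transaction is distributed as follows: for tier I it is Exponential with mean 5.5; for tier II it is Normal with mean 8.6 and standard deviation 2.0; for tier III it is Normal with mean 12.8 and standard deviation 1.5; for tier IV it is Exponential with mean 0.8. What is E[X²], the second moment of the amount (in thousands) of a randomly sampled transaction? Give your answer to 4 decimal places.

For each component E[X²] = Var + (mean)², giving I: 60.5; II: 77.96; III: 166.09; IV: 1.28.
Overall E[X²] = 0.28·60.5 + 0.31·77.96 + 0.31·166.09 + 0.1·1.28 = 92.7235.

92.7235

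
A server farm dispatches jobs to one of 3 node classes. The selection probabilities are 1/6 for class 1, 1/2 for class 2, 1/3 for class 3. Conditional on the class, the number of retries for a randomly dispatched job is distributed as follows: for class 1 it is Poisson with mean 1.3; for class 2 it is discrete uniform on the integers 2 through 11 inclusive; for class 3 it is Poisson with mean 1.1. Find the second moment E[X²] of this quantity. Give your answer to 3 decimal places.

For each component E[X²] = Var + (mean)², giving 1: 2.99; 2: 50.5; 3: 2.31.
Overall E[X²] = 0.166667·2.99 + 0.5·50.5 + 0.333333·2.31 = 26.5183.

26.518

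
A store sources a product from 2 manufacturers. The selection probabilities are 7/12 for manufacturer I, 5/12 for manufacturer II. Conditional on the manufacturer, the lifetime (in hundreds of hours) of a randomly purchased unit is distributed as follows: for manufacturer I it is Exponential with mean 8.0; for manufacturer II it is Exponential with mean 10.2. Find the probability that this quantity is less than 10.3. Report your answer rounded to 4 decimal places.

0.6872

Conditional on each manufacturer, P(X < 10.3): I: 0.72404; II: 0.63571.
By total probability, P(X < 10.3) = 0.583333·0.72404 + 0.416667·0.63571 = 0.687236.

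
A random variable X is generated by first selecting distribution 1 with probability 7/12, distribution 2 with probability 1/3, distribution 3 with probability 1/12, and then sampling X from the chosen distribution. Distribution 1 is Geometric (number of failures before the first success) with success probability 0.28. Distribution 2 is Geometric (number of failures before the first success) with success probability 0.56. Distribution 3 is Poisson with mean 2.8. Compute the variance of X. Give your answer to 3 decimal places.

6.793

Per component, 1: μ=2.57143, E[X²]=15.7959; 2: μ=0.785714, E[X²]=2.02041; 3: μ=2.8, E[X²]=10.64.
E[X] = 0.583333·2.57143 + 0.333333·0.785714 + 0.0833333·2.8 = 1.99524.
E[X²] = 0.583333·15.7959 + 0.333333·2.02041 + 0.0833333·10.64 = 10.7744.
Var(X) = E[X²] − (E[X])² = 10.7744 − 3.98098 = 6.79345.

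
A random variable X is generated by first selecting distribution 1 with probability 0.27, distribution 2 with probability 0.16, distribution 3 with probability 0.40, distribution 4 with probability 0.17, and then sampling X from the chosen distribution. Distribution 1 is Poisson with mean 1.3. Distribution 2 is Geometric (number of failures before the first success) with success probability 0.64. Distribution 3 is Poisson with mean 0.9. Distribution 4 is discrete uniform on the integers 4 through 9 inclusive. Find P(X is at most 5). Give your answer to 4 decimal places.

Conditional on each component, P(X ≤ 5): 1: 0.997769; 2: 0.997823; 3: 0.999657; 4: 0.333333.
By total probability, P(X ≤ 5) = 0.27·0.997769 + 0.16·0.997823 + 0.4·0.999657 + 0.17·0.333333 = 0.885579.

0.8856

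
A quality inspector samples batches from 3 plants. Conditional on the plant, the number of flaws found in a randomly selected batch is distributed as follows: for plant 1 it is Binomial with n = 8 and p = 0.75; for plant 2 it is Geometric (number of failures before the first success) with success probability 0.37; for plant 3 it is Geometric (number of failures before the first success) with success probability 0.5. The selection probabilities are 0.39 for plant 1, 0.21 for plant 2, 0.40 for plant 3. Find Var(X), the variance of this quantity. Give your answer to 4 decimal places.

7.8053

Per component, 1: μ=6, E[X²]=37.5; 2: μ=1.7027, E[X²]=7.5011; 3: μ=1, E[X²]=3.
E[X] = 0.39·6 + 0.21·1.7027 + 0.4·1 = 3.09757.
E[X²] = 0.39·37.5 + 0.21·7.5011 + 0.4·3 = 17.4002.
Var(X) = E[X²] − (E[X])² = 17.4002 − 9.59492 = 7.80531.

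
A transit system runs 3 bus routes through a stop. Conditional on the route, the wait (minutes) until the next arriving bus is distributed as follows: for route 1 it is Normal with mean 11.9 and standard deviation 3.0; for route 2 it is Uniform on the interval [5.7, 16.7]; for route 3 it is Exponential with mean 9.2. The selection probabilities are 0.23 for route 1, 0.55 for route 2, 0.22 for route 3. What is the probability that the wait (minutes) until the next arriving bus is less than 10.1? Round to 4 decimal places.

Conditional on each route, P(X < 10.1): 1: 0.274253; 2: 0.4; 3: 0.666404.
By total probability, P(X < 10.1) = 0.23·0.274253 + 0.55·0.4 + 0.22·0.666404 = 0.429687.

0.4297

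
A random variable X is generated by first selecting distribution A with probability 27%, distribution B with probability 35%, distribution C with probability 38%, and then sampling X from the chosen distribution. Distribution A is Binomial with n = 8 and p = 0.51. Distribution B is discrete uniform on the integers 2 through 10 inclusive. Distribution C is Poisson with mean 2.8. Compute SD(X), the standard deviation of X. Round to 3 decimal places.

2.412

Per component, A: μ=4.08, E[X²]=18.6456; B: μ=6, E[X²]=42.6667; C: μ=2.8, E[X²]=10.64.
E[X] = 0.27·4.08 + 0.35·6 + 0.38·2.8 = 4.2656.
E[X²] = 0.27·18.6456 + 0.35·42.6667 + 0.38·10.64 = 24.0108.
Var(X) = E[X²] − (E[X])² = 24.0108 − 18.1953 = 5.8155.
SD(X) = √5.8155 = 2.41154.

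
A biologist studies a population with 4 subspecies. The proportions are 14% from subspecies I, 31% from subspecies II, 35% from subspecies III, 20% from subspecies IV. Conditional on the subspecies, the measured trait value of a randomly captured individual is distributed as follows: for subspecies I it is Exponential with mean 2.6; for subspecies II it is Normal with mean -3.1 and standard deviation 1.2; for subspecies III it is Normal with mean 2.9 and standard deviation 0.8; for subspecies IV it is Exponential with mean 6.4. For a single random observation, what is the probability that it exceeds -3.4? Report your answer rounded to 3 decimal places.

0.876

Conditional on each subspecies, P(X > -3.4): I: 1; II: 0.598706; III: 1; IV: 1.
By total probability, P(X > -3.4) = 0.14·1 + 0.31·0.598706 + 0.35·1 + 0.2·1 = 0.875599.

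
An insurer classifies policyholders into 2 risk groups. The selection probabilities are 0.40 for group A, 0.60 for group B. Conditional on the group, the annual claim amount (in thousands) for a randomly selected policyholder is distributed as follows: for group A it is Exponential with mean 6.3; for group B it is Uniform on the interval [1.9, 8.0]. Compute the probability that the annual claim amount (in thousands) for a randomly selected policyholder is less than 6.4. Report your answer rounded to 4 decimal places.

0.6978

Conditional on each group, P(X < 6.4): A: 0.637914; B: 0.737705.
By total probability, P(X < 6.4) = 0.4·0.637914 + 0.6·0.737705 = 0.697788.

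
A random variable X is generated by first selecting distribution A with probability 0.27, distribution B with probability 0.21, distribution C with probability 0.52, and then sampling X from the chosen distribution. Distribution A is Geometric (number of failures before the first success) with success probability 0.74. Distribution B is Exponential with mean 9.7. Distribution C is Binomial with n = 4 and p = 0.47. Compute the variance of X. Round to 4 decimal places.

32.3666

Per component, A: μ=0.351351, E[X²]=0.598247; B: μ=9.7, E[X²]=188.18; C: μ=1.88, E[X²]=4.5308.
E[X] = 0.27·0.351351 + 0.21·9.7 + 0.52·1.88 = 3.10946.
E[X²] = 0.27·0.598247 + 0.21·188.18 + 0.52·4.5308 = 42.0353.
Var(X) = E[X²] − (E[X])² = 42.0353 − 9.66877 = 32.3666.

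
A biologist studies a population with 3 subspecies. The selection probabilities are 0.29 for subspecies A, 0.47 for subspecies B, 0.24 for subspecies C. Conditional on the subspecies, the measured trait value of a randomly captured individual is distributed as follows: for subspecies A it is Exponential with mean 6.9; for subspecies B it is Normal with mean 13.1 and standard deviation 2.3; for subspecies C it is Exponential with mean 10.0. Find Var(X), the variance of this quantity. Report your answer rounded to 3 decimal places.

47.285

Per component, A: μ=6.9, E[X²]=95.22; B: μ=13.1, E[X²]=176.9; C: μ=10, E[X²]=200.
E[X] = 0.29·6.9 + 0.47·13.1 + 0.24·10 = 10.558.
E[X²] = 0.29·95.22 + 0.47·176.9 + 0.24·200 = 158.757.
Var(X) = E[X²] − (E[X])² = 158.757 − 111.471 = 47.2854.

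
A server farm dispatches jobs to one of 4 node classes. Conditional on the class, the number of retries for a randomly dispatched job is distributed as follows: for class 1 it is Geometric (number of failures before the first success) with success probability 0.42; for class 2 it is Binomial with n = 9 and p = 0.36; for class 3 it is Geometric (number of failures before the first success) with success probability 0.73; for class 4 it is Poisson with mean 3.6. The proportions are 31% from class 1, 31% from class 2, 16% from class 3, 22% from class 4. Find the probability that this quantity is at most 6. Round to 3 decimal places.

0.973

Conditional on each class, P(X ≤ 6): 1: 0.97792; 2: 0.986718; 3: 0.999895; 4: 0.926727.
By total probability, P(X ≤ 6) = 0.31·0.97792 + 0.31·0.986718 + 0.16·0.999895 + 0.22·0.926727 = 0.972901.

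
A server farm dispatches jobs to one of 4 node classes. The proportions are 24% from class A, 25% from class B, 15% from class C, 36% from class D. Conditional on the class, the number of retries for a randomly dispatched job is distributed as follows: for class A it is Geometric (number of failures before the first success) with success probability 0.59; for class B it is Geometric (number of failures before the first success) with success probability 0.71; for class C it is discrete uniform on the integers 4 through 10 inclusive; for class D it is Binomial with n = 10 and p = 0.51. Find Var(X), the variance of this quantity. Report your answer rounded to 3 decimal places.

Per component, A: μ=0.694915, E[X²]=1.66073; B: μ=0.408451, E[X²]=0.742115; C: μ=7, E[X²]=53; D: μ=5.1, E[X²]=28.509.
E[X] = 0.24·0.694915 + 0.25·0.408451 + 0.15·7 + 0.36·5.1 = 3.15489.
E[X²] = 0.24·1.66073 + 0.25·0.742115 + 0.15·53 + 0.36·28.509 = 18.7973.
Var(X) = E[X²] − (E[X])² = 18.7973 − 9.95335 = 8.844.

8.844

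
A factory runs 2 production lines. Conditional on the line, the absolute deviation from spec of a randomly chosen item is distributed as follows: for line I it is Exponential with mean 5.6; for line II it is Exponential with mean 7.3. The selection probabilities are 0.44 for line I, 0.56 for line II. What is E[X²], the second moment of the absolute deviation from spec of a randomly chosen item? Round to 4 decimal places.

87.2816

For each component E[X²] = Var + (mean)², giving I: 62.72; II: 106.58.
Overall E[X²] = 0.44·62.72 + 0.56·106.58 = 87.2816.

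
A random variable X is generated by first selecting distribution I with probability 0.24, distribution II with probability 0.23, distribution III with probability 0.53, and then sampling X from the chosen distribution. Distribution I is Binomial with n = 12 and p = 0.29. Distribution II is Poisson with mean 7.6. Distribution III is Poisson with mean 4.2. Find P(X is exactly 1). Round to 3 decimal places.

0.054

Conditional on each component, P(X = 1): I: 0.0804306; II: 0.00380343; III: 0.0629814.
By total probability, P(X = 1) = 0.24·0.0804306 + 0.23·0.00380343 + 0.53·0.0629814 = 0.0535583.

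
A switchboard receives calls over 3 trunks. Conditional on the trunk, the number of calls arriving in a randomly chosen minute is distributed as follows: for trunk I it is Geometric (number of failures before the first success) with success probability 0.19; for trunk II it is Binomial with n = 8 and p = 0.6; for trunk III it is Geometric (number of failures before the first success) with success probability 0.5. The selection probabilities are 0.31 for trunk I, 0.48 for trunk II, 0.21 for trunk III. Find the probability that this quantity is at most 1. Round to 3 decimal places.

0.268

Conditional on each trunk, P(X ≤ 1): I: 0.3439; II: 0.00851968; III: 0.75.
By total probability, P(X ≤ 1) = 0.31·0.3439 + 0.48·0.00851968 + 0.21·0.75 = 0.268198.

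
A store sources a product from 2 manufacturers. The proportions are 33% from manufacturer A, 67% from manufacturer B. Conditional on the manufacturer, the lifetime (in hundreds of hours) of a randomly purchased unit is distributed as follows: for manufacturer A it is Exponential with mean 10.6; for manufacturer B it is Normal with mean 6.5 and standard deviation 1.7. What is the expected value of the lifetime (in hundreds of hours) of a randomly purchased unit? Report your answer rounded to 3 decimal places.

7.853

Component means — A: 10.6; B: 6.5.
E[X] = 0.33·10.6 + 0.67·6.5 = 7.853.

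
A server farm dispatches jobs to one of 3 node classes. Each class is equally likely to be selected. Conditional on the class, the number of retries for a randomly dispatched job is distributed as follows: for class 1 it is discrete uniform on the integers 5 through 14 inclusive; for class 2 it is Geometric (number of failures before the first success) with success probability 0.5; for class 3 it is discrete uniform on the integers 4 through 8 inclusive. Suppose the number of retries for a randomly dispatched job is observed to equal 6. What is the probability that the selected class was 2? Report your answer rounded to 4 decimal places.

0.0254

Likelihoods P(X=6 | ·): 1: 0.1; 2: 0.0078125; 3: 0.2.
Posterior ∝ prior × likelihood. Numerator for 2: 0.333333·0.0078125 = 0.00260417.
Normalizing constant: 0.333333·0.1 + 0.333333·0.0078125 + 0.333333·0.2 = 0.102604.
P(2 | observation) = 0.00260417 / 0.102604 = 0.0253807.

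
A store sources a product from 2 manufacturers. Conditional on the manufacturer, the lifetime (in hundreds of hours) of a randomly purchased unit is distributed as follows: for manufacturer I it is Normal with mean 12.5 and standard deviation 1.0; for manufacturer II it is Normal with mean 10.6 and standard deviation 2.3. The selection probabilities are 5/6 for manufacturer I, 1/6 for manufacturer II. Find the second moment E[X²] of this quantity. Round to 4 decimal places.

For each component E[X²] = Var + (mean)², giving I: 157.25; II: 117.65.
Overall E[X²] = 0.833333·157.25 + 0.166667·117.65 = 150.65.

150.6500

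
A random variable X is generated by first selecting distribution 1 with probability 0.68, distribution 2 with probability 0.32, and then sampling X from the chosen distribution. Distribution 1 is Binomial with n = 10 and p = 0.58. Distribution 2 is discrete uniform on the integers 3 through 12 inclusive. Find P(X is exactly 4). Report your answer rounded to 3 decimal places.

0.121

Conditional on each component, P(X = 4): 1: 0.130445; 2: 0.1.
By total probability, P(X = 4) = 0.68·0.130445 + 0.32·0.1 = 0.120703.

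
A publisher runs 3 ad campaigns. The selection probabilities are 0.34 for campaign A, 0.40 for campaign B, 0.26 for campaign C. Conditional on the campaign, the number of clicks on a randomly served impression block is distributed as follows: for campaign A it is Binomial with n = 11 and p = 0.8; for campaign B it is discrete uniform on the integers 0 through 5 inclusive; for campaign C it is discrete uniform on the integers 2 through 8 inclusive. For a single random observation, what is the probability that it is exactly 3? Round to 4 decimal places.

Conditional on each campaign, P(X = 3): A: 0.000216269; B: 0.166667; C: 0.142857.
By total probability, P(X = 3) = 0.34·0.000216269 + 0.4·0.166667 + 0.26·0.142857 = 0.103883.

0.1039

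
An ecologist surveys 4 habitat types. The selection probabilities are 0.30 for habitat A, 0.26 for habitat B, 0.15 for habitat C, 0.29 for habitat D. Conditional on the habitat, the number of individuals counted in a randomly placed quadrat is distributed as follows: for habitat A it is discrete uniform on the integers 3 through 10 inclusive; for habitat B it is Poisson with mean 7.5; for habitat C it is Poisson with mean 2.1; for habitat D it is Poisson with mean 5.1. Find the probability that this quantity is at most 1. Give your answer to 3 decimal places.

0.069

Conditional on each habitat, P(X ≤ 1): A: 0; B: 0.00470122; C: 0.379615; D: 0.0371902.
By total probability, P(X ≤ 1) = 0.3·0 + 0.26·0.00470122 + 0.15·0.379615 + 0.29·0.0371902 = 0.0689497.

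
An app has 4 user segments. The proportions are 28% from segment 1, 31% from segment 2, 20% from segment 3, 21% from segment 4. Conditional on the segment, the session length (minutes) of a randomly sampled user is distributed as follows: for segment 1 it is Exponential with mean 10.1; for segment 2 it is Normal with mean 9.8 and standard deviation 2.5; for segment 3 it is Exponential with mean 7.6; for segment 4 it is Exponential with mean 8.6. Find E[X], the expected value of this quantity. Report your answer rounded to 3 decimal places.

9.192

Component means — 1: 10.1; 2: 9.8; 3: 7.6; 4: 8.6.
E[X] = 0.28·10.1 + 0.31·9.8 + 0.2·7.6 + 0.21·8.6 = 9.192.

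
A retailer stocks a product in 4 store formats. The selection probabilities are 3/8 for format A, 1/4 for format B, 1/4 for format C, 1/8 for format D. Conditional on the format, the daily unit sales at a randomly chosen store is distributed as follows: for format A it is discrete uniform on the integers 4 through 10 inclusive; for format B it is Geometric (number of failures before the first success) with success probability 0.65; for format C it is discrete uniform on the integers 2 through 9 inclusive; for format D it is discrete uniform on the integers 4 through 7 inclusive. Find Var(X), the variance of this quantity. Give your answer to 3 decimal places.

9.714

Per component, A: μ=7, E[X²]=53; B: μ=0.538462, E[X²]=1.11834; C: μ=5.5, E[X²]=35.5; D: μ=5.5, E[X²]=31.5.
E[X] = 0.375·7 + 0.25·0.538462 + 0.25·5.5 + 0.125·5.5 = 4.82212.
E[X²] = 0.375·53 + 0.25·1.11834 + 0.25·35.5 + 0.125·31.5 = 32.9671.
Var(X) = E[X²] − (E[X])² = 32.9671 − 23.2528 = 9.71429.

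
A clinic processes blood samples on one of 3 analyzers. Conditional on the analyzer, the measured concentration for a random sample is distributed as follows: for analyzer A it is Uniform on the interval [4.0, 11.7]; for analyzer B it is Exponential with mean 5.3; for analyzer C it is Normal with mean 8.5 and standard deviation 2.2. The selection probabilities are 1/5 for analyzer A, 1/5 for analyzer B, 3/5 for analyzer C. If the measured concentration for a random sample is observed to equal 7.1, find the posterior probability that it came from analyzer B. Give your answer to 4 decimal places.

Likelihoods f(7.1 | ·): A: 0.12987; B: 0.0494235; C: 0.148099.
Posterior ∝ prior × likelihood. Numerator for B: 0.2·0.0494235 = 0.0098847.
Normalizing constant: 0.2·0.12987 + 0.2·0.0494235 + 0.6·0.148099 = 0.124718.
P(B | observation) = 0.0098847 / 0.124718 = 0.0792564.

0.0793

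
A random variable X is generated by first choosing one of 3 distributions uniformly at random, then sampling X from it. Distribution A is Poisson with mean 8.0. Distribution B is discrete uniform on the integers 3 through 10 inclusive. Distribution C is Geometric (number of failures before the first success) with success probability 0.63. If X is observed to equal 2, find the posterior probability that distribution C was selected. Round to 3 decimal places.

0.889

Likelihoods P(X=2 | ·): A: 0.0107348; B: 0; C: 0.086247.
Posterior ∝ prior × likelihood. Numerator for C: 0.333333·0.086247 = 0.028749.
Normalizing constant: 0.333333·0.0107348 + 0.333333·0 + 0.333333·0.086247 = 0.0323273.
P(C | observation) = 0.028749 / 0.0323273 = 0.889311.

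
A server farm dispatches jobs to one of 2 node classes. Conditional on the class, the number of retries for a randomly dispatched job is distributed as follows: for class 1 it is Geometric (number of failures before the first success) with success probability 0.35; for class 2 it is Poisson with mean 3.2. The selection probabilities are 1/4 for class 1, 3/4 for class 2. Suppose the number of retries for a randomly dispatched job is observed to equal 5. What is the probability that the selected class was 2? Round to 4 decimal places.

Likelihoods P(X=5 | ·): 1: 0.0406102; 2: 0.113979.
Posterior ∝ prior × likelihood. Numerator for 2: 0.75·0.113979 = 0.0854845.
Normalizing constant: 0.25·0.0406102 + 0.75·0.113979 = 0.0956371.
P(2 | observation) = 0.0854845 / 0.0956371 = 0.893843.

0.8938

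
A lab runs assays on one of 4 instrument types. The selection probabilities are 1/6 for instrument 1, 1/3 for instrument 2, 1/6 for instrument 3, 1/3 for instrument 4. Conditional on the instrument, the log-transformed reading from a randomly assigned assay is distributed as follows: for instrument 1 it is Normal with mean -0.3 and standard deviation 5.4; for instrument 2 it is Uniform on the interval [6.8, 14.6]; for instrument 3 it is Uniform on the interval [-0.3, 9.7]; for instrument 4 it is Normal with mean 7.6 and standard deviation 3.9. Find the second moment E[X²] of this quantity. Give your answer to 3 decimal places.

74.122

For each component E[X²] = Var + (mean)², giving 1: 29.25; 2: 119.56; 3: 30.4233; 4: 72.97.
Overall E[X²] = 0.166667·29.25 + 0.333333·119.56 + 0.166667·30.4233 + 0.333333·72.97 = 74.1222.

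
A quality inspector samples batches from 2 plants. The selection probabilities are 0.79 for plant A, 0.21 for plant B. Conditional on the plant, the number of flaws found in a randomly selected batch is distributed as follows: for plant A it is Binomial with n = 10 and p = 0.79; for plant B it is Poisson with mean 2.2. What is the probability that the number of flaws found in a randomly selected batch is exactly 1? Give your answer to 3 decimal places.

0.051

Conditional on each plant, P(X = 1): A: 6.27481e-06; B: 0.243767.
By total probability, P(X = 1) = 0.79·6.27481e-06 + 0.21·0.243767 = 0.051196.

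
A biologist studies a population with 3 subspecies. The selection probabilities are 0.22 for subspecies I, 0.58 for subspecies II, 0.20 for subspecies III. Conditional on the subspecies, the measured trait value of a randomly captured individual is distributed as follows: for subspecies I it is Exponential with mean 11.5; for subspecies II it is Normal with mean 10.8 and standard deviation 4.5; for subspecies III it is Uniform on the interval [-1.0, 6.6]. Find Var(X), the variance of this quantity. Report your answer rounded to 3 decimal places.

52.620

Per component, I: μ=11.5, E[X²]=264.5; II: μ=10.8, E[X²]=136.89; III: μ=2.8, E[X²]=12.6533.
E[X] = 0.22·11.5 + 0.58·10.8 + 0.2·2.8 = 9.354.
E[X²] = 0.22·264.5 + 0.58·136.89 + 0.2·12.6533 = 140.117.
Var(X) = E[X²] − (E[X])² = 140.117 − 87.4973 = 52.6196.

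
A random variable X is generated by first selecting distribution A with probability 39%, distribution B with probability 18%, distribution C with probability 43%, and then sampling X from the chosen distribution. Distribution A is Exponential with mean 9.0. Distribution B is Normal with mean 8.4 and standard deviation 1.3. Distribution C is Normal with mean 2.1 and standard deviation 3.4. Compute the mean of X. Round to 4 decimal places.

Component means — A: 9; B: 8.4; C: 2.1.
E[X] = 0.39·9 + 0.18·8.4 + 0.43·2.1 = 5.925.

5.9250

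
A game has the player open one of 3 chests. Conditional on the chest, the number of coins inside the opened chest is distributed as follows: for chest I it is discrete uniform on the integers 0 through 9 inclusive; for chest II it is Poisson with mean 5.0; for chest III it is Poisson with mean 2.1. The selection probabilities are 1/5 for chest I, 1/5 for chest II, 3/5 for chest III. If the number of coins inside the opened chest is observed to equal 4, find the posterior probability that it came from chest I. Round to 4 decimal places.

0.1745

Likelihoods P(X=4 | ·): I: 0.1; II: 0.175467; III: 0.099231.
Posterior ∝ prior × likelihood. Numerator for I: 0.2·0.1 = 0.02.
Normalizing constant: 0.2·0.1 + 0.2·0.175467 + 0.6·0.099231 = 0.114632.
P(I | observation) = 0.02 / 0.114632 = 0.174471.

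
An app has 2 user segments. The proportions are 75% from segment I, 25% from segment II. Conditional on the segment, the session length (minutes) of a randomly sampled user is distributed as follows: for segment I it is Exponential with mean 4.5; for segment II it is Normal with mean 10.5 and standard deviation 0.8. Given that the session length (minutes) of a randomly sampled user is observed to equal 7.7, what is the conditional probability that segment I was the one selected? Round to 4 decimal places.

0.9910

Likelihoods f(7.7 | ·): I: 0.0401478; II: 0.00109085.
Posterior ∝ prior × likelihood. Numerator for I: 0.75·0.0401478 = 0.0301108.
Normalizing constant: 0.75·0.0401478 + 0.25·0.00109085 = 0.0303835.
P(I | observation) = 0.0301108 / 0.0303835 = 0.991024.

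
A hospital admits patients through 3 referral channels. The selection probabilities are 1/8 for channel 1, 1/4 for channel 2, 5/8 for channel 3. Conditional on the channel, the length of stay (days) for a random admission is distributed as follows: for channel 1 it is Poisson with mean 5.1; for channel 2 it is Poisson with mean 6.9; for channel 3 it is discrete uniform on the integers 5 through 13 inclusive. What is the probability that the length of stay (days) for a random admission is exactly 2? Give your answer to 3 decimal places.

Conditional on each channel, P(X = 2): 1: 0.0792882; 2: 0.0239903; 3: 0.
By total probability, P(X = 2) = 0.125·0.0792882 + 0.25·0.0239903 + 0.625·0 = 0.0159086.

0.016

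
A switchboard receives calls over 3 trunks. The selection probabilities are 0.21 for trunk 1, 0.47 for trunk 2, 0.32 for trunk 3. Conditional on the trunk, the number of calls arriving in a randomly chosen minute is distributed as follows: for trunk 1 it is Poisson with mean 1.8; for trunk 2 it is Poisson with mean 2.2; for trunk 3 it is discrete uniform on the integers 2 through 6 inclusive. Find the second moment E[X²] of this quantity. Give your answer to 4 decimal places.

For each component E[X²] = Var + (mean)², giving 1: 5.04; 2: 7.04; 3: 18.
Overall E[X²] = 0.21·5.04 + 0.47·7.04 + 0.32·18 = 10.1272.

10.1272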